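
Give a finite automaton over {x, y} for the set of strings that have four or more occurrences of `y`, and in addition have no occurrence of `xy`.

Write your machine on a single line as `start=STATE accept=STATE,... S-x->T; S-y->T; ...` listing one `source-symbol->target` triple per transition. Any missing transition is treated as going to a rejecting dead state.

Build one automaton per condition and run them in lockstep. One (6 states) tracks the count of `y`s, saturating at 5; the other (3 states) tracks partial matches of the forbidden pattern `xy`. Each combined state is a pair, one component from each; accept when both components accept. After merging equivalent states the machine shrinks.
With 7 states:
        x   y  
>  q0   q1  q2 
   q1   q1  q1 
   q2   q1  q3 
   q3   q1  q4 
   q4   q1  q5 
 * q5   q6  q5 
 * q6   q6  q1 
(> = start, * = accepting)

start=q0; accept=q5,q6; q0-x->q1; q0-y->q2; q1-x->q1; q1-y->q1; q2-x->q1; q2-y->q3; q3-x->q1; q3-y->q4; q4-x->q1; q4-y->q5; q5-x->q6; q5-y->q5; q6-x->q6; q6-y->q1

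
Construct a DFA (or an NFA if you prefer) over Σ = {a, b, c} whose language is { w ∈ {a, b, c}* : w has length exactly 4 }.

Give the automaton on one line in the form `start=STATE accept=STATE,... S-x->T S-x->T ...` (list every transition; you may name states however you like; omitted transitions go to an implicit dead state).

start=s0 accept=s4 s0-a->s1 s0-b->s1 s0-c->s1 s1-a->s2 s1-b->s2 s1-c->s2 s2-a->s3 s2-b->s3 s2-c->s3 s3-a->s4 s3-b->s4 s3-c->s4 s4-a->s5 s4-b->s5 s4-c->s5 s5-a->s5 s5-b->s5 s5-c->s5

We only need to distinguish lengths 0, 1, …, 4, and '>4'. Chain s0 → s1 → s2 → s3 → s4 → s5 on every symbol, with s5 looping. Accepting states: {s4}.
6 states suffice.
        a   b   c  
>  s0   s1  s1  s1 
   s1   s2  s2  s2 
   s2   s3  s3  s3 
   s3   s4  s4  s4 
 * s4   s5  s5  s5 
   s5   s5  s5  s5 
(> = start, * = accepting)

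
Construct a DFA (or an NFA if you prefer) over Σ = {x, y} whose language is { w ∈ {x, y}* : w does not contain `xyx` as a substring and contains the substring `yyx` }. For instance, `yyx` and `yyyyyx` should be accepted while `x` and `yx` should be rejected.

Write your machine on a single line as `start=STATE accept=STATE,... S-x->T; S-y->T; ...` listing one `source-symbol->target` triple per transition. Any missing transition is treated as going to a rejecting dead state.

start=S0; accept=S6,S7,S8; S0-x->S1; S0-y->S2; S1-x->S1; S1-y->S3; S2-x->S1; S2-y->S4; S3-x->S5; S3-y->S4; S4-x->S6; S4-y->S4; S5-x->S5; S5-y->S5; S6-x->S6; S6-y->S7; S7-x->S5; S7-y->S8; S8-x->S6; S8-y->S8

Build one automaton per condition and run them in lockstep. The first has 4 states tracking partial matches of the forbidden pattern `xyx`; the second has 4 states tracking whether and how much of `yyx` has been seen. A product state is a pair (one from each), accepting exactly when both do. Minimizing collapses redundant product states.
        x   y  
>  S0   S1  S2 
   S1   S1  S3 
   S2   S1  S4 
   S3   S5  S4 
   S4   S6  S4 
   S5   S5  S5 
 * S6   S6  S7 
 * S7   S5  S8 
 * S8   S6  S8 
(> = start, * = accepting)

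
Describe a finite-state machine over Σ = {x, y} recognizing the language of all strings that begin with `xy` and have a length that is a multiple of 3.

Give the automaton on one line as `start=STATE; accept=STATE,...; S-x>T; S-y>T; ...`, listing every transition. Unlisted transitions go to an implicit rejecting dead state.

Build one automaton per condition and run them in lockstep. One (4 states) tracks whether the input so far still matches the prefix `xy`; the other (3 states) tracks the input length modulo 3. Each combined state is a pair, one component from each; accept when both components accept. Equivalent product states are then merged.
6 states suffice.
        x   y  
>  q0   q1  q2 
   q1   q2  q3 
   q2   q2  q2 
   q3   q4  q4 
 * q4   q5  q5 
   q5   q3  q3 
(> = start, * = accepting)

start=q0; accept=q4; q0-x>q1; q0-y>q2; q1-x>q2; q1-y>q3; q2-x>q2; q2-y>q2; q3-x>q4; q3-y>q4; q4-x>q5; q4-y>q5; q5-x>q3; q5-y>q3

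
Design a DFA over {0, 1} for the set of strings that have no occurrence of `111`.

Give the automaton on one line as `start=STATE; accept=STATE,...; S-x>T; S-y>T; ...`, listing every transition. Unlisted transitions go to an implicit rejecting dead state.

This is the complement of 'contains `111`'. Use the same substring-matching states — A through D holding how much of `111` has just been matched — but flip the accepting set: everything except the trap D accepts.
With 4 states:
       0  1 
>* A   A  B 
 * B   A  C 
 * C   A  D 
   D   D  D 
(> = start, * = accepting)

start=A; accept=A,B,C; A-0>A; A-1>B; B-0>A; B-1>C; C-0>A; C-1>D; D-0>D; D-1>D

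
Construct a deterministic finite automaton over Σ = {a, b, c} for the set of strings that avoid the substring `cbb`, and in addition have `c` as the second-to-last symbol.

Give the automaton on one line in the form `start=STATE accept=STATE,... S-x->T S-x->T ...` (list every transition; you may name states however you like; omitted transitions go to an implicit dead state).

Build one automaton per condition and run them in lockstep. One (4 states) tracks partial matches of the forbidden pattern `cbb`; the other (13 states) tracks the last 2 symbols read. Each combined state is a pair, one component from each; accept when both components accept. Equivalent product states are then merged.
6 states suffice.
        a   b   c  
>  S0   S0  S0  S1 
   S1   S2  S3  S4 
 * S2   S0  S0  S1 
 * S3   S0  S5  S1 
 * S4   S2  S3  S4 
   S5   S5  S5  S5 
(> = start, * = accepting)

start=S0 accept=S2,S3,S4 S0-a->S0 S0-b->S0 S0-c->S1 S1-a->S2 S1-b->S3 S1-c->S4 S2-a->S0 S2-b->S0 S2-c->S1 S3-a->S0 S3-b->S5 S3-c->S1 S4-a->S2 S4-b->S3 S4-c->S4 S5-a->S5 S5-b->S5 S5-c->S5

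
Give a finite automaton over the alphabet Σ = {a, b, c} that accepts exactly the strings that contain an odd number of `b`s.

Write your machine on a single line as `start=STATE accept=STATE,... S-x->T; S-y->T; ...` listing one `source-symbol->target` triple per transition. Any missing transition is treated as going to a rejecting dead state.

start=q0; accept=q1; q0-a->q0; q0-b->q1; q0-c->q0; q1-a->q1; q1-b->q0; q1-c->q1

The only thing that matters is how many `b`s have appeared, reduced mod 2. Use one state per residue: q0 for 0, …, q1 for 1. Reading `b` moves to the next residue; anything else stays put. q1 is accepting.
        a   b   c  
>  q0   q0  q1  q0 
 * q1   q1  q0  q1 
(> = start, * = accepting)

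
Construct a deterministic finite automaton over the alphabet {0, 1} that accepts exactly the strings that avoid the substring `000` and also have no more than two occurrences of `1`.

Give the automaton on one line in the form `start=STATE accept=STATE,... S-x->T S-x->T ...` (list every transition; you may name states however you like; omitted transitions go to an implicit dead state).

start=q0 accept=q0,q1,q2,q3,q4,q5,q7,q8,q11 q0-0->q1 q0-1->q2 q1-0->q3 q1-1->q2 q2-0->q4 q2-1->q5 q3-0->q6 q3-1->q2 q4-0->q7 q4-1->q5 q5-0->q8 q5-1->q9 q6-0->q6 q6-1->q10 q7-0->q10 q7-1->q5 q8-0->q11 q8-1->q9 q9-0->q12 q9-1->q9 q10-0->q10 q10-1->q13 q11-0->q13 q11-1->q9 q12-0->q14 q12-1->q9 q13-0->q13 q13-1->q15 q14-0->q15 q14-1->q9 q15-0->q15 q15-1->q15

Run two small machines in parallel and take their product. One (4 states) tracks partial matches of the forbidden pattern `000`; the other (4 states) tracks the count of `1`s, saturating at 3. Each combined state is a pair, one component from each; accept when both components accept.
With 16 states:
          0    1  
>* q0     q1   q2 
 * q1     q3   q2 
 * q2     q4   q5 
 * q3     q6   q2 
 * q4     q7   q5 
 * q5     q8   q9 
   q6     q6  q10 
 * q7    q10   q5 
 * q8    q11   q9 
   q9    q12   q9 
   q10   q10  q13 
 * q11   q13   q9 
   q12   q14   q9 
   q13   q13  q15 
   q14   q15   q9 
   q15   q15  q15 
(> = start, * = accepting)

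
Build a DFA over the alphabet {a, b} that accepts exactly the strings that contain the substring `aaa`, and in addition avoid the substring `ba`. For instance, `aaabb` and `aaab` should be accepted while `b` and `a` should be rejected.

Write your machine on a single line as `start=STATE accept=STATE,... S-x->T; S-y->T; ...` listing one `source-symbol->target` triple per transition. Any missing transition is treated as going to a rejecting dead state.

start=q0; accept=q5,q8; q0-a->q1; q0-b->q2; q1-a->q3; q1-b->q2; q2-a->q4; q2-b->q2; q3-a->q5; q3-b->q2; q4-a->q6; q4-b->q7; q5-a->q5; q5-b->q8; q6-a->q9; q6-b->q7; q7-a->q4; q7-b->q7; q8-a->q9; q8-b->q8; q9-a->q9; q9-b->q9

Handle the two conditions separately and then intersect. The first has 4 states tracking whether and how much of `aaa` has been seen; the second has 3 states tracking partial matches of the forbidden pattern `ba`. A product state is a pair (one from each), accepting exactly when both do.
10 states suffice.
        a   b  
>  q0   q1  q2 
   q1   q3  q2 
   q2   q4  q2 
   q3   q5  q2 
   q4   q6  q7 
 * q5   q5  q8 
   q6   q9  q7 
   q7   q4  q7 
 * q8   q9  q8 
   q9   q9  q9 
(> = start, * = accepting)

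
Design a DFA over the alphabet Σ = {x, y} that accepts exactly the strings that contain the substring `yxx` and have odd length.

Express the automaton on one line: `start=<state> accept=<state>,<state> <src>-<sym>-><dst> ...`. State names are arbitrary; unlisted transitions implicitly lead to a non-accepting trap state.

start=q0 accept=q6 q0-x->q1 q0-y->q2 q1-x->q0 q1-y->q3 q2-x->q4 q2-y->q3 q3-x->q5 q3-y->q2 q4-x->q6 q4-y->q2 q5-x->q7 q5-y->q3 q6-x->q7 q6-y->q7 q7-x->q6 q7-y->q6

Run two small machines in parallel and take their product. One (4 states) tracks whether and how much of `yxx` has been seen; the other (2 states) tracks the input length modulo 2. Each combined state is a pair, one component from each; accept when both components accept.
8 states suffice.
        x   y  
>  q0   q1  q2 
   q1   q0  q3 
   q2   q4  q3 
   q3   q5  q2 
   q4   q6  q2 
   q5   q7  q3 
 * q6   q7  q7 
   q7   q6  q6 
(> = start, * = accepting)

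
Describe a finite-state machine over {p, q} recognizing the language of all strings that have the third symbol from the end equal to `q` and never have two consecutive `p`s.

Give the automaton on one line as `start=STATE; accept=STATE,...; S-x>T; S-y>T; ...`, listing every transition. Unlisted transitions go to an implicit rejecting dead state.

Handle the two conditions separately and then intersect. The first has 15 states tracking the last 3 symbols read; the second has 3 states tracking partial matches of the forbidden pattern `pp`. A product state is a pair (one from each), accepting exactly when both do. Equivalent product states are then merged.
9 states suffice.
        p   q  
>  s0   s1  s2 
   s1   s3  s2 
   s2   s4  s5 
   s3   s3  s3 
   s4   s3  s6 
   s5   s7  s8 
 * s6   s4  s5 
 * s7   s3  s6 
 * s8   s7  s8 
(> = start, * = accepting)

start=s0; accept=s6,s7,s8; s0-p>s1; s0-q>s2; s1-p>s3; s1-q>s2; s2-p>s4; s2-q>s5; s3-p>s3; s3-q>s3; s4-p>s3; s4-q>s6; s5-p>s7; s5-q>s8; s6-p>s4; s6-q>s5; s7-p>s3; s7-q>s6; s8-p>s7; s8-q>s8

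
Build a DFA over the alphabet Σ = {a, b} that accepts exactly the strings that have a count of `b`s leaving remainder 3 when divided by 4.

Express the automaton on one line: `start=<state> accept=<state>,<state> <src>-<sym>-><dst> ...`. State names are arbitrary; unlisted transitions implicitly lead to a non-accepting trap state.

start=q0 accept=q3 q0-a->q0 q0-b->q1 q1-a->q1 q1-b->q2 q2-a->q2 q2-b->q3 q3-a->q3 q3-b->q0

Keep the running count of `b`s modulo 4: each `b` advances along the cycle q0 → q1 → q2 → q3 → q0 while other symbols loop. Accept at q3.
        a   b  
>  q0   q0  q1 
   q1   q1  q2 
   q2   q2  q3 
 * q3   q3  q0 
(> = start, * = accepting)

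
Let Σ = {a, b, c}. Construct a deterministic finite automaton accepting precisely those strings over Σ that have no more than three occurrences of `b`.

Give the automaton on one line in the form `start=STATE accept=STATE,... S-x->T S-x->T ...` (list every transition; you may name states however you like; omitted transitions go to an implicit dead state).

start=S0 accept=S0,S1,S2,S3 S0-a->S0 S0-b->S1 S0-c->S0 S1-a->S1 S1-b->S2 S1-c->S1 S2-a->S2 S2-b->S3 S2-c->S2 S3-a->S3 S3-b->S4 S3-c->S3 S4-a->S4 S4-b->S4 S4-c->S4

Only the number of `b`s matters, and only up to 4. Make a chain S0 → S1 → S2 → S3 → S4 advanced by each `b` (with S4 absorbing); every other symbol self-loops. The accepting set is {S0, S1, S2, S3}.
5 states suffice.
        a   b   c  
>* S0   S0  S1  S0 
 * S1   S1  S2  S1 
 * S2   S2  S3  S2 
 * S3   S3  S4  S3 
   S4   S4  S4  S4 
(> = start, * = accepting)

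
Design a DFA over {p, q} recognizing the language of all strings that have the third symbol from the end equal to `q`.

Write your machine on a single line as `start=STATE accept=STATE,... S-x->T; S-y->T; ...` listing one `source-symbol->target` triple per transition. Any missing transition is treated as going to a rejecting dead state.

Because acceptance depends on a position counted from the end, the machine has to buffer the most recent 3 symbols. Make each state the string of the last up-to-3 symbols read; on input `x` shift the window left and append `x`. Accept when the buffered window has length 3 and begins with `q`.
With 15 states:
          p    q  
>  S0     S1   S2 
   S1     S3   S4 
   S2     S5   S6 
   S3     S7   S8 
   S4     S9  S10 
   S5    S11  S12 
   S6    S13  S14 
   S7     S7   S8 
   S8     S9  S10 
   S9    S11  S12 
   S10   S13  S14 
 * S11    S7   S8 
 * S12    S9  S10 
 * S13   S11  S12 
 * S14   S13  S14 
(> = start, * = accepting)

start=S0; accept=S11,S12,S13,S14; S0-p->S1; S0-q->S2; S1-p->S3; S1-q->S4; S2-p->S5; S2-q->S6; S3-p->S7; S3-q->S8; S4-p->S9; S4-q->S10; S5-p->S11; S5-q->S12; S6-p->S13; S6-q->S14; S7-p->S7; S7-q->S8; S8-p->S9; S8-q->S10; S9-p->S11; S9-q->S12; S10-p->S13; S10-q->S14; S11-p->S7; S11-q->S8; S12-p->S9; S12-q->S10; S13-p->S11; S13-q->S12; S14-p->S13; S14-q->S14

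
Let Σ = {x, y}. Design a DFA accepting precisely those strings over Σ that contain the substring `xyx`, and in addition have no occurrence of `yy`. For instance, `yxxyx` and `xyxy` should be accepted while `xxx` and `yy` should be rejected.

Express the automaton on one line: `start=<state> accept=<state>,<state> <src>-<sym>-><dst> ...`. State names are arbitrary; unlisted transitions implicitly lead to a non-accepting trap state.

Run two small machines in parallel and take their product. One (4 states) tracks whether and how much of `xyx` has been seen; the other (3 states) tracks partial matches of the forbidden pattern `yy`. Each combined state is a pair, one component from each; accept when both components accept. Equivalent product states are then merged.
7 states suffice.
        x   y  
>  q0   q1  q2 
   q1   q1  q3 
   q2   q1  q4 
   q3   q5  q4 
   q4   q4  q4 
 * q5   q5  q6 
 * q6   q5  q4 
(> = start, * = accepting)

start=q0 accept=q5,q6 q0-x->q1 q0-y->q2 q1-x->q1 q1-y->q3 q2-x->q1 q2-y->q4 q3-x->q5 q3-y->q4 q4-x->q4 q4-y->q4 q5-x->q5 q5-y->q6 q6-x->q5 q6-y->q4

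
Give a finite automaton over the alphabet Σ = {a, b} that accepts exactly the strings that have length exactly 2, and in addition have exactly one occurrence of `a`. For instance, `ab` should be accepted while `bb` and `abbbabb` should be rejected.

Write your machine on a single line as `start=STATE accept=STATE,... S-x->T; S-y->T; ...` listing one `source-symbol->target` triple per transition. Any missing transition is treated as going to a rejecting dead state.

Run two small machines in parallel and take their product. The first has 4 states tracking the input length, saturating at 3; the second has 3 states tracking the count of `a`s, saturating at 2. A product state is a pair (one from each), accepting exactly when both do.
9 states suffice.
        a   b  
>  S0   S1  S2 
   S1   S3  S4 
   S2   S4  S5 
   S3   S6  S6 
 * S4   S6  S7 
   S5   S7  S8 
   S6   S6  S6 
   S7   S6  S7 
   S8   S7  S8 
(> = start, * = accepting)

start=S0; accept=S4; S0-a->S1; S0-b->S2; S1-a->S3; S1-b->S4; S2-a->S4; S2-b->S5; S3-a->S6; S3-b->S6; S4-a->S6; S4-b->S7; S5-a->S7; S5-b->S8; S6-a->S6; S6-b->S6; S7-a->S6; S7-b->S7; S8-a->S7; S8-b->S8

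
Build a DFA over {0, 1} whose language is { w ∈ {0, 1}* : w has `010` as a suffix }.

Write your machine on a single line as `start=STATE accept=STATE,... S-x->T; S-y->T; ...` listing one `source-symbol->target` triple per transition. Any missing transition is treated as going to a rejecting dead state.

Let each state record the length of the longest suffix of the input read so far that is also a prefix of `010`. B means the last symbol is `0`; C means the last 2 symbols are `01`; D means the last 3 symbols are `010`. Accept only at D, where the string currently ends in `010`.
With 4 states:
       0  1 
>  A   B  A 
   B   B  C 
   C   D  A 
 * D   B  C 
(> = start, * = accepting)

start=A; accept=D; A-0->B; A-1->A; B-0->B; B-1->C; C-0->D; C-1->A; D-0->B; D-1->C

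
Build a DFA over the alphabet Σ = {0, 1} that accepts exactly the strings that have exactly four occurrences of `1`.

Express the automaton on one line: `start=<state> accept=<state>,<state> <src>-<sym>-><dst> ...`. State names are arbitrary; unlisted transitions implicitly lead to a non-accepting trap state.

start=S0 accept=S4 S0-0->S0 S0-1->S1 S1-0->S1 S1-1->S2 S2-0->S2 S2-1->S3 S3-0->S3 S3-1->S4 S4-0->S4 S4-1->S5 S5-0->S5 S5-1->S5

Only the number of `1`s matters, and only up to 5. Make a chain S0 → S1 → S2 → S3 → S4 → S5 advanced by each `1` (with S5 absorbing); every other symbol self-loops. The accepting set is {S4}.
With 6 states:
        0   1  
>  S0   S0  S1 
   S1   S1  S2 
   S2   S2  S3 
   S3   S3  S4 
 * S4   S4  S5 
   S5   S5  S5 
(> = start, * = accepting)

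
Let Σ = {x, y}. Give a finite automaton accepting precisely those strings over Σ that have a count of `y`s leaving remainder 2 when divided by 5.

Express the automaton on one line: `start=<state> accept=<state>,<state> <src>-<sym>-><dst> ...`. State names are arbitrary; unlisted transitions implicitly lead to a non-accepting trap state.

The only thing that matters is how many `y`s have appeared, reduced mod 5. Use one state per residue: s0 for 0, …, s4 for 4. Reading `y` moves to the next residue; anything else stays put. s2 is accepting.
A 5-state machine:
        x   y  
>  s0   s0  s1 
   s1   s1  s2 
 * s2   s2  s3 
   s3   s3  s4 
   s4   s4  s0 
(> = start, * = accepting)

start=s0 accept=s2 s0-x->s0 s0-y->s1 s1-x->s1 s1-y->s2 s2-x->s2 s2-y->s3 s3-x->s3 s3-y->s4 s4-x->s4 s4-y->s0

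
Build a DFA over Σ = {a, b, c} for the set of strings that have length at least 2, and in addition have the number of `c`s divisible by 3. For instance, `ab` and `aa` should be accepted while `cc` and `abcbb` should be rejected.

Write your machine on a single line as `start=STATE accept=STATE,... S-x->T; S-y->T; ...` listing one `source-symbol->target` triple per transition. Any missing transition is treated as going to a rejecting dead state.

Run two small machines in parallel and take their product. The first has 4 states tracking the input length, saturating at 3; the second has 3 states tracking the count of `c`s modulo 3. A product state is a pair (one from each), accepting exactly when both do. After merging equivalent states the machine shrinks.
        a   b   c  
>  S0   S1  S1  S2 
   S1   S3  S3  S2 
   S2   S2  S2  S4 
 * S3   S3  S3  S2 
   S4   S4  S4  S3 
(> = start, * = accepting)

start=S0; accept=S3; S0-a->S1; S0-b->S1; S0-c->S2; S1-a->S3; S1-b->S3; S1-c->S2; S2-a->S2; S2-b->S2; S2-c->S4; S3-a->S3; S3-b->S3; S3-c->S2; S4-a->S4; S4-b->S4; S4-c->S3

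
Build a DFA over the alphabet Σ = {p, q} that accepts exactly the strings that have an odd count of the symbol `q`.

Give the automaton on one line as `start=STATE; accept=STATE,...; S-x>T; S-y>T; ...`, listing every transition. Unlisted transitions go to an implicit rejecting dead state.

start=S0; accept=S1; S0-p>S0; S0-q>S1; S1-p>S1; S1-q>S0

The only thing that matters is how many `q`s have appeared, reduced mod 2. Use one state per residue: S0 for 0, …, S1 for 1. Reading `q` moves to the next residue; anything else stays put. S1 is accepting.
With 2 states:
        p   q  
>  S0   S0  S1 
 * S1   S1  S0 
(> = start, * = accepting)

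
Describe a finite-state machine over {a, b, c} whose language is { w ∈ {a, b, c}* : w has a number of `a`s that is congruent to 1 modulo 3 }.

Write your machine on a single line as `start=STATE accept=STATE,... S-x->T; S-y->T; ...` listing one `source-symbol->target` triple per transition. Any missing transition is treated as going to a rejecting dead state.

start=q0; accept=q1; q0-a->q1; q0-b->q0; q0-c->q0; q1-a->q2; q1-b->q1; q1-c->q1; q2-a->q0; q2-b->q2; q2-c->q2

Keep the running count of `a`s modulo 3: each `a` advances along the cycle q0 → q1 → q2 → q0 while other symbols loop. Accept at q1.
        a   b   c  
>  q0   q1  q0  q0 
 * q1   q2  q1  q1 
   q2   q0  q2  q2 
(> = start, * = accepting)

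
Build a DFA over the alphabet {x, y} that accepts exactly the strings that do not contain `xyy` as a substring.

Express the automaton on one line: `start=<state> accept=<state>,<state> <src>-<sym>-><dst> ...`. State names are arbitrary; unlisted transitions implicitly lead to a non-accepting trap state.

Track partial matches of the forbidden pattern `xyy`. State S3 is a dead state reached once `xyy` has occurred; every other state accepts. S0 means no part of `xyy` is currently matched.
A 4-state machine:
        x   y  
>* S0   S1  S0 
 * S1   S1  S2 
 * S2   S1  S3 
   S3   S3  S3 
(> = start, * = accepting)

start=S0 accept=S0,S1,S2 S0-x->S1 S0-y->S0 S1-x->S1 S1-y->S2 S2-x->S1 S2-y->S3 S3-x->S3 S3-y->S3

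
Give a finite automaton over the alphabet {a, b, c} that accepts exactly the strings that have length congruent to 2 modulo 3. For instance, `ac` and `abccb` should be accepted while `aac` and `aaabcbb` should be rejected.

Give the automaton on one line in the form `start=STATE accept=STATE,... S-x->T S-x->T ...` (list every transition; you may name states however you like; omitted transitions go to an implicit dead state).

Count input length modulo 3: every symbol advances one step around the cycle S0 → S1 → S2 → S0. Accept at S2.
        a   b   c  
>  S0   S1  S1  S1 
   S1   S2  S2  S2 
 * S2   S0  S0  S0 
(> = start, * = accepting)

start=S0 accept=S2 S0-a->S1 S0-b->S1 S0-c->S1 S1-a->S2 S1-b->S2 S1-c->S2 S2-a->S0 S2-b->S0 S2-c->S0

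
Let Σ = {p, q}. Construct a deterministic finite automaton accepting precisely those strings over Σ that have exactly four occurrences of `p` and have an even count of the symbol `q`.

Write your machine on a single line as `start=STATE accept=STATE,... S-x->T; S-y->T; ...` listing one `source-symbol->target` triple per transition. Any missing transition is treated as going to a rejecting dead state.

Run two small machines in parallel and take their product. The first has 6 states tracking the count of `p`s, saturating at 5; the second has 2 states tracking the count of `q`s modulo 2. A product state is a pair (one from each), accepting exactly when both do. Minimizing collapses redundant product states.
An 11-state machine:
          p    q  
>  s0     s1   s2 
   s1     s3   s4 
   s2     s4   s0 
   s3     s5   s6 
   s4     s6   s1 
   s5     s7   s8 
   s6     s8   s3 
 * s7     s9  s10 
   s8    s10   s5 
   s9     s9   s9 
   s10    s9   s7 
(> = start, * = accepting)

start=s0; accept=s7; s0-p->s1; s0-q->s2; s1-p->s3; s1-q->s4; s2-p->s4; s2-q->s0; s3-p->s5; s3-q->s6; s4-p->s6; s4-q->s1; s5-p->s7; s5-q->s8; s6-p->s8; s6-q->s3; s7-p->s9; s7-q->s10; s8-p->s10; s8-q->s5; s9-p->s9; s9-q->s9; s10-p->s9; s10-q->s7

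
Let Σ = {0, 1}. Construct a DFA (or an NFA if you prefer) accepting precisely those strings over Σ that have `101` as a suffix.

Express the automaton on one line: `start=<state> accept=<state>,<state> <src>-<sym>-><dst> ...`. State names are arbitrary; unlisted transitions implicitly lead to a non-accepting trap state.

start=S0 accept=S3 S0-0->S0 S0-1->S1 S1-0->S2 S1-1->S1 S2-0->S0 S2-1->S3 S3-0->S2 S3-1->S1

Let each state record the length of the longest suffix of the input read so far that is also a prefix of `101`. S1 means the last symbol is `1`; S2 means the last 2 symbols are `10`; S3 means the last 3 symbols are `101`. Accept only at S3, where the string currently ends in `101`.
        0   1  
>  S0   S0  S1 
   S1   S2  S1 
   S2   S0  S3 
 * S3   S2  S1 
(> = start, * = accepting)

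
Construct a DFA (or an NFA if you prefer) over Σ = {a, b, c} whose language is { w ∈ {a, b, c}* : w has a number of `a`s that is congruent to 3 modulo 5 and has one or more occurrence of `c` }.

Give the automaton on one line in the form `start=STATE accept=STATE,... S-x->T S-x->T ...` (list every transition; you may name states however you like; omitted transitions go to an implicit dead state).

start=q0 accept=q8 q0-a->q1 q0-b->q0 q0-c->q2 q1-a->q3 q1-b->q1 q1-c->q4 q2-a->q4 q2-b->q2 q2-c->q2 q3-a->q5 q3-b->q3 q3-c->q6 q4-a->q6 q4-b->q4 q4-c->q4 q5-a->q7 q5-b->q5 q5-c->q8 q6-a->q8 q6-b->q6 q6-c->q6 q7-a->q0 q7-b->q7 q7-c->q9 q8-a->q9 q8-b->q8 q8-c->q8 q9-a->q2 q9-b->q9 q9-c->q9

Handle the two conditions separately and then intersect. The first has 5 states tracking the count of `a`s modulo 5; the second has 3 states tracking the count of `c`s, saturating at 2. A product state is a pair (one from each), accepting exactly when both do. After merging equivalent states the machine shrinks.
With 10 states:
        a   b   c  
>  q0   q1  q0  q2 
   q1   q3  q1  q4 
   q2   q4  q2  q2 
   q3   q5  q3  q6 
   q4   q6  q4  q4 
   q5   q7  q5  q8 
   q6   q8  q6  q6 
   q7   q0  q7  q9 
 * q8   q9  q8  q8 
   q9   q2  q9  q9 
(> = start, * = accepting)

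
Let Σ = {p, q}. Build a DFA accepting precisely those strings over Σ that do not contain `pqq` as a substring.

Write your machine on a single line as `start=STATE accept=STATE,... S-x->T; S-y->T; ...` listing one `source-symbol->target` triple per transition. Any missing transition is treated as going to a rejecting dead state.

Track partial matches of the forbidden pattern `pqq`. State S3 is a dead state reached once `pqq` has occurred; every other state accepts. S0 means no part of `pqq` is currently matched.
With 4 states:
        p   q  
>* S0   S1  S0 
 * S1   S1  S2 
 * S2   S1  S3 
   S3   S3  S3 
(> = start, * = accepting)

start=S0; accept=S0,S1,S2; S0-p->S1; S0-q->S0; S1-p->S1; S1-q->S2; S2-p->S1; S2-q->S3; S3-p->S3; S3-q->S3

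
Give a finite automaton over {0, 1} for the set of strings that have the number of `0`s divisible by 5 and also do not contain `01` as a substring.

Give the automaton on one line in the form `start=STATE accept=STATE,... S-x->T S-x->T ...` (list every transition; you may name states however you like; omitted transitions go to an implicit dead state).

Handle the two conditions separately and then intersect. The first has 5 states tracking the count of `0`s modulo 5; the second has 3 states tracking partial matches of the forbidden pattern `01`. A product state is a pair (one from each), accepting exactly when both do. After merging equivalent states the machine shrinks.
A 7-state machine:
       0  1 
>* A   B  A 
   B   C  D 
   C   E  D 
   D   D  D 
   E   F  D 
   F   G  D 
 * G   B  D 
(> = start, * = accepting)

start=A accept=A,G A-0->B A-1->A B-0->C B-1->D C-0->E C-1->D D-0->D D-1->D E-0->F E-1->D F-0->G F-1->D G-0->B G-1->D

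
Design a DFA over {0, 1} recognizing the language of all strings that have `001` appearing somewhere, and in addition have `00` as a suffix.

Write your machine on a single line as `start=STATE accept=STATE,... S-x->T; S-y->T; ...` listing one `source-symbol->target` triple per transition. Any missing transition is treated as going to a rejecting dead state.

Run two small machines in parallel and take their product. One (4 states) tracks whether and how much of `001` has been seen; the other (3 states) tracks how much of the suffix `00` has currently been matched. Each combined state is a pair, one component from each; accept when both components accept.
A 6-state machine:
        0   1  
>  q0   q1  q0 
   q1   q2  q0 
   q2   q2  q3 
   q3   q4  q3 
   q4   q5  q3 
 * q5   q5  q3 
(> = start, * = accepting)

start=q0; accept=q5; q0-0->q1; q0-1->q0; q1-0->q2; q1-1->q0; q2-0->q2; q2-1->q3; q3-0->q4; q3-1->q3; q4-0->q5; q4-1->q3; q5-0->q5; q5-1->q3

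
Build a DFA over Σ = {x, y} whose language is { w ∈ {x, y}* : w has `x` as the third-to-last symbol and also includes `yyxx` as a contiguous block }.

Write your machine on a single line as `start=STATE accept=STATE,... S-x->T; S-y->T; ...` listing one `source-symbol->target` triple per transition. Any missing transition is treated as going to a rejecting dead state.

Build one automaton per condition and run them in lockstep. The first has 15 states tracking the last 3 symbols read; the second has 5 states tracking whether and how much of `yyxx` has been seen. A product state is a pair (one from each), accepting exactly when both do.
With 23 states:
          x    y  
>  q0     q1   q2 
   q1     q3   q4 
   q2     q5   q6 
   q3     q7   q8 
   q4     q9  q10 
   q5    q11  q12 
   q6    q13  q14 
   q7     q7   q8 
   q8     q9  q10 
   q9    q11  q12 
   q10   q13  q14 
   q11    q7   q8 
   q12    q9  q10 
   q13   q15  q12 
   q14   q13  q14 
   q15   q16  q17 
 * q16   q16  q17 
 * q17   q18  q19 
 * q18   q15  q20 
 * q19   q21  q22 
   q20   q18  q19 
   q21   q15  q20 
   q22   q21  q22 
(> = start, * = accepting)

start=q0; accept=q16,q17,q18,q19; q0-x->q1; q0-y->q2; q1-x->q3; q1-y->q4; q2-x->q5; q2-y->q6; q3-x->q7; q3-y->q8; q4-x->q9; q4-y->q10; q5-x->q11; q5-y->q12; q6-x->q13; q6-y->q14; q7-x->q7; q7-y->q8; q8-x->q9; q8-y->q10; q9-x->q11; q9-y->q12; q10-x->q13; q10-y->q14; q11-x->q7; q11-y->q8; q12-x->q9; q12-y->q10; q13-x->q15; q13-y->q12; q14-x->q13; q14-y->q14; q15-x->q16; q15-y->q17; q16-x->q16; q16-y->q17; q17-x->q18; q17-y->q19; q18-x->q15; q18-y->q20; q19-x->q21; q19-y->q22; q20-x->q18; q20-y->q19; q21-x->q15; q21-y->q20; q22-x->q21; q22-y->q22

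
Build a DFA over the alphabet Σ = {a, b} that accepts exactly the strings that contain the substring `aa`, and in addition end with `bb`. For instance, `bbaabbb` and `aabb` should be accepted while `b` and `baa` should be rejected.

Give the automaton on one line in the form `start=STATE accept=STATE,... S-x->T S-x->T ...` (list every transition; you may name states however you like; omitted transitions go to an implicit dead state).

Run two small machines in parallel and take their product. One (3 states) tracks whether and how much of `aa` has been seen; the other (3 states) tracks how much of the suffix `bb` has currently been matched. Each combined state is a pair, one component from each; accept when both components accept. Equivalent product states are then merged.
5 states suffice.
        a   b  
>  q0   q1  q0 
   q1   q2  q0 
   q2   q2  q3 
   q3   q2  q4 
 * q4   q2  q4 
(> = start, * = accepting)

start=q0 accept=q4 q0-a->q1 q0-b->q0 q1-a->q2 q1-b->q0 q2-a->q2 q2-b->q3 q3-a->q2 q3-b->q4 q4-a->q2 q4-b->q4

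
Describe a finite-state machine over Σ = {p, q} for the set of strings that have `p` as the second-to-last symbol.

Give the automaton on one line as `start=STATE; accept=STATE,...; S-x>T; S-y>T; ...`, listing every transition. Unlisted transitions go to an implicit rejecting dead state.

start=A; accept=D,E; A-p>B; A-q>C; B-p>D; B-q>E; C-p>F; C-q>G; D-p>D; D-q>E; E-p>F; E-q>G; F-p>D; F-q>E; G-p>F; G-q>G

Because acceptance depends on a position counted from the end, the machine has to buffer the most recent 2 symbols. Make each state the string of the last up-to-2 symbols read; on input `x` shift the window left and append `x`. Accept when the buffered window has length 2 and begins with `p`.
A 7-state machine:
       p  q 
>  A   B  C 
   B   D  E 
   C   F  G 
 * D   D  E 
 * E   F  G 
   F   D  E 
   G   F  G 
(> = start, * = accepting)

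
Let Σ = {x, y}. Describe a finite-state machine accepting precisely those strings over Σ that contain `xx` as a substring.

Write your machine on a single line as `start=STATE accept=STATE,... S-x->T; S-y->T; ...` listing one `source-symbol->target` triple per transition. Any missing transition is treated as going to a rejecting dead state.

Track how much of `xx` has been matched so far: state q0 is no progress, q2 is the absorbing accept state reached once `xx` has occurred. Intermediate states record partial matches; on a mismatch, fall back to the longest reusable overlap.
With 3 states:
        x   y  
>  q0   q1  q0 
   q1   q2  q0 
 * q2   q2  q2 
(> = start, * = accepting)

start=q0; accept=q2; q0-x->q1; q0-y->q0; q1-x->q2; q1-y->q0; q2-x->q2; q2-y->q2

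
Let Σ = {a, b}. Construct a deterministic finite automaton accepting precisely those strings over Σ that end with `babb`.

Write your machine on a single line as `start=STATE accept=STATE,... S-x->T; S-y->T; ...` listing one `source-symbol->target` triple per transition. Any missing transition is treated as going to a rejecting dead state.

Let each state record the length of the longest suffix of the input read so far that is also a prefix of `babb`. S1 means the last symbol is `b`; S2 means the last 2 symbols are `ba`; S3 means the last 3 symbols are `bab`; S4 means the last 4 symbols are `babb`. Accept only at S4, where the string currently ends in `babb`.
        a   b  
>  S0   S0  S1 
   S1   S2  S1 
   S2   S0  S3 
   S3   S2  S4 
 * S4   S2  S1 
(> = start, * = accepting)

start=S0; accept=S4; S0-a->S0; S0-b->S1; S1-a->S2; S1-b->S1; S2-a->S0; S2-b->S3; S3-a->S2; S3-b->S4; S4-a->S2; S4-b->S1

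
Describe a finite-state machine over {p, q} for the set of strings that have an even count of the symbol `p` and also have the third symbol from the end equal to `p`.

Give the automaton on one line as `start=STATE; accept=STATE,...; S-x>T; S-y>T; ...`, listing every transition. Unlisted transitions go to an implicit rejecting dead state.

Run two small machines in parallel and take their product. One (2 states) tracks the count of `p`s modulo 2; the other (15 states) tracks the last 3 symbols read. Each combined state is a pair, one component from each; accept when both components accept.
23 states suffice.
          p    q  
>  s0     s1   s2 
   s1     s3   s4 
   s2     s5   s6 
   s3     s7   s8 
   s4     s9  s10 
   s5    s11  s12 
   s6    s13  s14 
   s7    s15  s16 
 * s8    s17  s18 
 * s9    s19  s20 
   s10   s21  s22 
   s11    s7   s8 
   s12    s9  s10 
   s13   s11  s12 
   s14   s13  s14 
 * s15    s7   s8 
   s16    s9  s10 
   s17   s11  s12 
 * s18   s13  s14 
   s19   s15  s16 
   s20   s17  s18 
   s21   s19  s20 
   s22   s21  s22 
(> = start, * = accepting)

start=s0; accept=s8,s9,s15,s18; s0-p>s1; s0-q>s2; s1-p>s3; s1-q>s4; s2-p>s5; s2-q>s6; s3-p>s7; s3-q>s8; s4-p>s9; s4-q>s10; s5-p>s11; s5-q>s12; s6-p>s13; s6-q>s14; s7-p>s15; s7-q>s16; s8-p>s17; s8-q>s18; s9-p>s19; s9-q>s20; s10-p>s21; s10-q>s22; s11-p>s7; s11-q>s8; s12-p>s9; s12-q>s10; s13-p>s11; s13-q>s12; s14-p>s13; s14-q>s14; s15-p>s7; s15-q>s8; s16-p>s9; s16-q>s10; s17-p>s11; s17-q>s12; s18-p>s13; s18-q>s14; s19-p>s15; s19-q>s16; s20-p>s17; s20-q>s18; s21-p>s19; s21-q>s20; s22-p>s21; s22-q>s22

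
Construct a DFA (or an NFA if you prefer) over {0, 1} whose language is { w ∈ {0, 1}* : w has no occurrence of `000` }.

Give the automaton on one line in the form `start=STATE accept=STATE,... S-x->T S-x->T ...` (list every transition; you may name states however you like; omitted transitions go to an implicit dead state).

This is the complement of 'contains `000`'. Use the same substring-matching states — q0 through q3 holding how much of `000` has just been matched — but flip the accepting set: everything except the trap q3 accepts.
        0   1  
>* q0   q1  q0 
 * q1   q2  q0 
 * q2   q3  q0 
   q3   q3  q3 
(> = start, * = accepting)

start=q0 accept=q0,q1,q2 q0-0->q1 q0-1->q0 q1-0->q2 q1-1->q0 q2-0->q3 q2-1->q0 q3-0->q3 q3-1->q3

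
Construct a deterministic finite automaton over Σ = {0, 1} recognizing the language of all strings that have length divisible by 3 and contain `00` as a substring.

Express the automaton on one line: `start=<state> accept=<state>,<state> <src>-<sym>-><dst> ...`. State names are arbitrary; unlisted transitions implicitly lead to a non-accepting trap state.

start=s0 accept=s6 s0-0->s1 s0-1->s2 s1-0->s3 s1-1->s4 s2-0->s5 s2-1->s4 s3-0->s6 s3-1->s6 s4-0->s7 s4-1->s0 s5-0->s6 s5-1->s0 s6-0->s8 s6-1->s8 s7-0->s8 s7-1->s2 s8-0->s3 s8-1->s3

Handle the two conditions separately and then intersect. The first has 3 states tracking the input length modulo 3; the second has 3 states tracking whether and how much of `00` has been seen. A product state is a pair (one from each), accepting exactly when both do.
With 9 states:
        0   1  
>  s0   s1  s2 
   s1   s3  s4 
   s2   s5  s4 
   s3   s6  s6 
   s4   s7  s0 
   s5   s6  s0 
 * s6   s8  s8 
   s7   s8  s2 
   s8   s3  s3 
(> = start, * = accepting)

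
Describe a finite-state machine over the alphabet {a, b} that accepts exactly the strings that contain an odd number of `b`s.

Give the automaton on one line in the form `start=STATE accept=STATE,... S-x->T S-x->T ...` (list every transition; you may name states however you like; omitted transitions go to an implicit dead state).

The only thing that matters is how many `b`s have appeared, reduced mod 2. Use one state per residue: s0 for 0, …, s1 for 1. Reading `b` moves to the next residue; anything else stays put. s1 is accepting.
        a   b  
>  s0   s0  s1 
 * s1   s1  s0 
(> = start, * = accepting)

start=s0 accept=s1 s0-a->s0 s0-b->s1 s1-a->s1 s1-b->s0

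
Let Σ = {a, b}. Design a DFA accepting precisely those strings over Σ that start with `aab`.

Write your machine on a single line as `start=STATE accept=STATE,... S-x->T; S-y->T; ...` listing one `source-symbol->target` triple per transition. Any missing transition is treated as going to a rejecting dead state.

start=S0; accept=S3; S0-a->S1; S0-b->S4; S1-a->S2; S1-b->S4; S2-a->S4; S2-b->S3; S3-a->S3; S3-b->S3; S4-a->S4; S4-b->S4

Walk along `aab` while the input agrees: from S0 take `a` to S1, and so on. Any deviation drops to the rejecting sink S4. Once S3 is reached the prefix is confirmed and every continuation is accepted.
With 5 states:
        a   b  
>  S0   S1  S4 
   S1   S2  S4 
   S2   S4  S3 
 * S3   S3  S3 
   S4   S4  S4 
(> = start, * = accepting)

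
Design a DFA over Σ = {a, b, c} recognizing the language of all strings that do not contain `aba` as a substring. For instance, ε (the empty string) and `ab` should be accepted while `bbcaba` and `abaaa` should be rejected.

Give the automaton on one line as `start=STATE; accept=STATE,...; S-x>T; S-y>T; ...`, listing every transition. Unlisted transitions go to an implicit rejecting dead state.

Track partial matches of the forbidden pattern `aba`. State q3 is a dead state reached once `aba` has occurred; every other state accepts. q0 means no part of `aba` is currently matched.
With 4 states:
        a   b   c  
>* q0   q1  q0  q0 
 * q1   q1  q2  q0 
 * q2   q3  q0  q0 
   q3   q3  q3  q3 
(> = start, * = accepting)

start=q0; accept=q0,q1,q2; q0-a>q1; q0-b>q0; q0-c>q0; q1-a>q1; q1-b>q2; q1-c>q0; q2-a>q3; q2-b>q0; q2-c>q0; q3-a>q3; q3-b>q3; q3-c>q3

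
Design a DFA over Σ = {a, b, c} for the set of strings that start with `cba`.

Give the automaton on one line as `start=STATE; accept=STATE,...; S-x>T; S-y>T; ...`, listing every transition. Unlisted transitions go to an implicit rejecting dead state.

Walk along `cba` while the input agrees: from S0 take `c` to S1, and so on. Any deviation drops to the rejecting sink S4. Once S3 is reached the prefix is confirmed and every continuation is accepted.
A 5-state machine:
        a   b   c  
>  S0   S4  S4  S1 
   S1   S4  S2  S4 
   S2   S3  S4  S4 
 * S3   S3  S3  S3 
   S4   S4  S4  S4 
(> = start, * = accepting)

start=S0; accept=S3; S0-a>S4; S0-b>S4; S0-c>S1; S1-a>S4; S1-b>S2; S1-c>S4; S2-a>S3; S2-b>S4; S2-c>S4; S3-a>S3; S3-b>S3; S3-c>S3; S4-a>S4; S4-b>S4; S4-c>S4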